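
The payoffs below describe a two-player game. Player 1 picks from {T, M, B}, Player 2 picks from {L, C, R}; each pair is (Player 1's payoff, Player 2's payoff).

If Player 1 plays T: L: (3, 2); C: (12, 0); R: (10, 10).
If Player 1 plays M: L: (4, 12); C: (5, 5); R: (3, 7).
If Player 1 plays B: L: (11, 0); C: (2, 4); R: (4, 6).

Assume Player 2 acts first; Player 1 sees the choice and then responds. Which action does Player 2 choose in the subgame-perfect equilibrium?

Solve by backward induction (Player 2 leads).
- L → Player 1 plays B (best of 3, 4, 11); Player 2 gets 0.
- C → Player 1 plays T (best of 12, 5, 2); Player 2 gets 0.
- R → Player 1 plays T (best of 10, 3, 4); Player 2 gets 10.
Player 2's induced payoffs are 0, 0, 10, so Player 2 commits to R. Subgame-perfect outcome: (T, R) with payoffs (10, 10).

R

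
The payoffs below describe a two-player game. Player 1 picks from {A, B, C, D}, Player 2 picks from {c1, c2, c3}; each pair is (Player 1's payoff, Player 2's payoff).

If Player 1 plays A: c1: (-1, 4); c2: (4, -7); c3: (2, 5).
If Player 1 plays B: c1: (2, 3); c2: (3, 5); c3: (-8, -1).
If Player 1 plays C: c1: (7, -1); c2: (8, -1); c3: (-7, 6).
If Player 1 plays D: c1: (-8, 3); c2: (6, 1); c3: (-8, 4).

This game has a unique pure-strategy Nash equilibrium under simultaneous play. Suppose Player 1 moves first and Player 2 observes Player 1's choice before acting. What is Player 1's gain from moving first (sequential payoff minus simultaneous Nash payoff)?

1

Player 2 best-responds to each possible Player 1 move:
- A: Player 2 compares 4, -7, 5 and picks c3; Player 1 would get 2.
- B: Player 2 compares 3, 5, -1 and picks c2; Player 1 would get 3.
- C: Player 2 compares -1, -1, 6 and picks c3; Player 1 would get -7.
- D: Player 2 compares 3, 1, 4 and picks c3; Player 1 would get -8.
Among 2, 3, -7, -8, the best is 3 at B. Subgame-perfect outcome: (B, c2) with payoffs (3, 5).
Under simultaneous play:
Player 1's best replies: c1→C; c2→C; c3→A.
Player 2's best replies: A→c3; B→c2; C→c3; D→c3.
The unique mutual best reply is (A, c3), giving (2, 5).
Player 1's commitment gain: 3 − 2 = 1.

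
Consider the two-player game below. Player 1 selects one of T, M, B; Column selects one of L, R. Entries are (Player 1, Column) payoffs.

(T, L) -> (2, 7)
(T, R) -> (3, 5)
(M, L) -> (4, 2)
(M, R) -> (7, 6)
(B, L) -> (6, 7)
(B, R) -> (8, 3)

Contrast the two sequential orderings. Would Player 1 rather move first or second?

first

If Player 1 leads: Column's best replies are T→L, M→R, B→L; Player 1's induced payoffs 2, 7, 6; outcome (M, R), payoffs (7, 6).
If Column leads: Player 1's best replies are L→B, R→B; Column's induced payoffs 7, 3; outcome (B, L), payoffs (6, 7).
Player 1 gets 7 moving first and 6 moving second, so Player 1 prefers to move first.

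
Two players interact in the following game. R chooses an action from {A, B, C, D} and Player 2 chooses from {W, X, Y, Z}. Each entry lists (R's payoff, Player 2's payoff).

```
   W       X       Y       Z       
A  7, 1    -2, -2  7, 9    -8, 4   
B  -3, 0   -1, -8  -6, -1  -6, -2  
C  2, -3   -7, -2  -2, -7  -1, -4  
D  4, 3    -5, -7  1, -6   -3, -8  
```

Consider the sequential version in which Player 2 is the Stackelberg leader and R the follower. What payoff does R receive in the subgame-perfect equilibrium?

7

Backward induction with Player 2 moving first.
- W → R plays A (best of 7, -3, 2, 4); Player 2 gets 1.
- X → R plays B (best of -2, -1, -7, -5); Player 2 gets -8.
- Y → R plays A (best of 7, -6, -2, 1); Player 2 gets 9.
- Z → R plays C (best of -8, -6, -1, -3); Player 2 gets -4.
Among 1, -8, 9, -4, the best is 9 at Y. Subgame-perfect outcome: (A, Y) with payoffs (7, 9).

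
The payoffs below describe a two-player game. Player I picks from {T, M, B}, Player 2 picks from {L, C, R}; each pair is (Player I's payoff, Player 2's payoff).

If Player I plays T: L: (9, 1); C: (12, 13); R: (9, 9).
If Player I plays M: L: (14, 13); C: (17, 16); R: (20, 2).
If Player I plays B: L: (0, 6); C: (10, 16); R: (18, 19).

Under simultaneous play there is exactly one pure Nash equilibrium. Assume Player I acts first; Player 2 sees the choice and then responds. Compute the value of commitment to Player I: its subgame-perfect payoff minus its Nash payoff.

1

Solve by backward induction (Player I leads).
- T → Player 2 plays C (best of 1, 13, 9); Player I gets 12.
- M → Player 2 plays C (best of 13, 16, 2); Player I gets 17.
- B → Player 2 plays R (best of 6, 16, 19); Player I gets 18.
Among 12, 17, 18, the best is 18 at B. Subgame-perfect outcome: (B, R) with payoffs (18, 19).
Now find the simultaneous Nash equilibrium.
Player I's best replies: L→M; C→M; R→M.
Player 2's best replies: T→C; M→C; B→R.
The unique mutual best reply is (M, C), giving (17, 16).
Player I's commitment gain: 18 − 17 = 1.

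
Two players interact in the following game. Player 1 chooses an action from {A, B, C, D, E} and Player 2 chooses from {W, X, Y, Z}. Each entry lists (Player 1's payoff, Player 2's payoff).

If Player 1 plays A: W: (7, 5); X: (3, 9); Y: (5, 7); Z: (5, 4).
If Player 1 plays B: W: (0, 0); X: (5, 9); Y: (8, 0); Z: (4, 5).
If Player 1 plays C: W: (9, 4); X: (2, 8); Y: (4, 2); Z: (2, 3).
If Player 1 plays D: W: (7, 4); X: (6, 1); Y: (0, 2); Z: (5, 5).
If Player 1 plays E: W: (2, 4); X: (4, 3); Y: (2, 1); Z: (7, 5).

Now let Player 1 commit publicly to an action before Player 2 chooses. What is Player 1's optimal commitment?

Backward induction with Player 1 moving first.
- A: Player 2 compares 5, 9, 7, 4 and picks X; Player 1 would get 3.
- B: Player 2 compares 0, 9, 0, 5 and picks X; Player 1 would get 5.
- C: Player 2 compares 4, 8, 2, 3 and picks X; Player 1 would get 2.
- D: Player 2 compares 4, 1, 2, 5 and picks Z; Player 1 would get 5.
- E: Player 2 compares 4, 3, 1, 5 and picks Z; Player 1 would get 7.
Player 1's induced payoffs are 3, 5, 2, 5, 7, so Player 1 commits to E. Subgame-perfect outcome: (E, Z) with payoffs (7, 5).

E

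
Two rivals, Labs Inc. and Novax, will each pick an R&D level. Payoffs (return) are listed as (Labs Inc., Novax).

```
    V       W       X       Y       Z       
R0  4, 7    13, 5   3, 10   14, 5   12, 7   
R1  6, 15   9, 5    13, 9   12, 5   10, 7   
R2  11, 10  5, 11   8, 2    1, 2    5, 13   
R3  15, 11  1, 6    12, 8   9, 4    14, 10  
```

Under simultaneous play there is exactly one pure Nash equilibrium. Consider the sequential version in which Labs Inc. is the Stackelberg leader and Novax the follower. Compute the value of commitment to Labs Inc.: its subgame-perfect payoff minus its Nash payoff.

Novax best-responds to each possible Labs Inc. move:
- R0: BR = X, leader payoff 3.
- R1: BR = V, leader payoff 6.
- R2: BR = Z, leader payoff 5.
- R3: BR = V, leader payoff 15.
Labs Inc.'s induced payoffs are 3, 6, 5, 15, so Labs Inc. commits to R3. Subgame-perfect outcome: (R3, V) with payoffs (15, 11).
Now find the simultaneous Nash equilibrium.
Labs Inc.'s best replies: V→R3; W→R0; X→R1; Y→R0; Z→R3.
Novax's best replies: R0→X; R1→V; R2→Z; R3→V.
Only (R3, V) has each player best-responding; Nash payoffs (15, 11).
Labs Inc.'s commitment gain: 15 − 15 = 0.

0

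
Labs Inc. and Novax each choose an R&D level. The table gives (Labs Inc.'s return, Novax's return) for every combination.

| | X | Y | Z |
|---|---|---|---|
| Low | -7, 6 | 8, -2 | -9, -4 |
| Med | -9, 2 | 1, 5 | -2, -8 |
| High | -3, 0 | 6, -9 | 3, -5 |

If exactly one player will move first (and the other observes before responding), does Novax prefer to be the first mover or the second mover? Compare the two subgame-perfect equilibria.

If Labs Inc. leads: Novax's best replies are Low→X, Med→Y, High→X; Labs Inc.'s induced payoffs -7, 1, -3; outcome (Med, Y), payoffs (1, 5).
If Novax leads: Labs Inc.'s best replies are X→High, Y→Low, Z→High; Novax's induced payoffs 0, -2, -5; outcome (High, X), payoffs (-3, 0).
Novax gets 0 moving first and 5 moving second, so Novax prefers to move second.

second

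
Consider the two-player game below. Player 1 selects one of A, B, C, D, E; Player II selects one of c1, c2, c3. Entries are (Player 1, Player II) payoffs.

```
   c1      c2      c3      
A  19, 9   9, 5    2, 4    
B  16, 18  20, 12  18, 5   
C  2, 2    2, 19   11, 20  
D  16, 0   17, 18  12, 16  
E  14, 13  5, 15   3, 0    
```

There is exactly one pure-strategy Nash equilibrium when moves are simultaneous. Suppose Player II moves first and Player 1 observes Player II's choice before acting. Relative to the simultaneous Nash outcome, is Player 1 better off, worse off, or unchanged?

Backward induction with Player II moving first.
- c1: BR = A, leader payoff 9.
- c2: BR = B, leader payoff 12.
- c3: BR = B, leader payoff 5.
Maximizing over 9, 12, 5, Player II chooses c2. Subgame-perfect outcome: (B, c2) with payoffs (20, 12).
Now find the simultaneous Nash equilibrium.
Player 1's best replies: c1→A; c2→B; c3→B.
Player II's best replies: A→c1; B→c1; C→c3; D→c2; E→c2.
The unique mutual best reply is (A, c1), giving (19, 9).
Player 1 earns 20 sequentially versus 19 at the Nash outcome: better off.

better off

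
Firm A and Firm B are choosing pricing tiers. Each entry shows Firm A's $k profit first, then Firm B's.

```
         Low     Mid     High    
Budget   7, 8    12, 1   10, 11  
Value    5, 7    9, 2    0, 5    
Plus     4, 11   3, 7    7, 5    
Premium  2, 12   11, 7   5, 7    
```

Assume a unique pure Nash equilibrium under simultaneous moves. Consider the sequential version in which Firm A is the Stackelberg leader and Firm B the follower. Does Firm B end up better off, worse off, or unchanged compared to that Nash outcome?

Firm B best-responds to each possible Firm A move:
- Budget: BR = High, leader payoff 10.
- Value: BR = Low, leader payoff 5.
- Plus: BR = Low, leader payoff 4.
- Premium: BR = Low, leader payoff 2.
Firm A's induced payoffs are 10, 5, 4, 2, so Firm A commits to Budget. Subgame-perfect outcome: (Budget, High) with payoffs (10, 11).
Now find the simultaneous Nash equilibrium.
Firm A's best replies: Low→Budget; Mid→Budget; High→Budget.
Firm B's best replies: Budget→High; Value→Low; Plus→Low; Premium→Low.
The unique mutual best reply is (Budget, High), giving (10, 11).
Firm B earns 11 sequentially versus 11 at the Nash outcome: unchanged.

unchanged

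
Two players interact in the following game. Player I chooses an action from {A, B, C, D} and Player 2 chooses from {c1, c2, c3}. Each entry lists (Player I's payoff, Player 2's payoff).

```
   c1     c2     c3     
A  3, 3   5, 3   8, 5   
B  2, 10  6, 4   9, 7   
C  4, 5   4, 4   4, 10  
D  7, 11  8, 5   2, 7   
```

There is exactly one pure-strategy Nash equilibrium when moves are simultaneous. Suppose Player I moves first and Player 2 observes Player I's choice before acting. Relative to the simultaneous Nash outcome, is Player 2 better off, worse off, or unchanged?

Solve by backward induction (Player I leads).
- A → Player 2 plays c3 (best of 3, 3, 5); Player I gets 8.
- B → Player 2 plays c1 (best of 10, 4, 7); Player I gets 2.
- C → Player 2 plays c3 (best of 5, 4, 10); Player I gets 4.
- D → Player 2 plays c1 (best of 11, 5, 7); Player I gets 7.
Player I's induced payoffs are 8, 2, 4, 7, so Player I commits to A. Subgame-perfect outcome: (A, c3) with payoffs (8, 5).
For the simultaneous game, intersect best replies.
Player I's best replies: c1→D; c2→D; c3→B.
Player 2's best replies: A→c3; B→c1; C→c3; D→c1.
Only (D, c1) has each player best-responding; Nash payoffs (7, 11).
Player 2 earns 5 sequentially versus 11 at the Nash outcome: worse off.

worse off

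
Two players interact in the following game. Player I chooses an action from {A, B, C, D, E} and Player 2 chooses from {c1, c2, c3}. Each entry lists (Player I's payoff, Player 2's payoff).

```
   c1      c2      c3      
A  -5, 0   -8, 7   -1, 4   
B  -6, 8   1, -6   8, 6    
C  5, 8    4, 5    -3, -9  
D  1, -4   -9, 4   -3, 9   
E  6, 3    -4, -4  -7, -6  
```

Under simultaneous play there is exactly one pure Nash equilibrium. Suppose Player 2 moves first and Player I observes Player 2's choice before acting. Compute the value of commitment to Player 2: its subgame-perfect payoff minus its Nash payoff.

Work backward from Player I's decision.
- c1 → Player I plays E (best of -5, -6, 5, 1, 6); Player 2 gets 3.
- c2 → Player I plays C (best of -8, 1, 4, -9, -4); Player 2 gets 5.
- c3 → Player I plays B (best of -1, 8, -3, -3, -7); Player 2 gets 6.
Player 2's induced payoffs are 3, 5, 6, so Player 2 commits to c3. Subgame-perfect outcome: (B, c3) with payoffs (8, 6).
Now find the simultaneous Nash equilibrium.
Player I's best replies: c1→E; c2→C; c3→B.
Player 2's best replies: A→c2; B→c1; C→c1; D→c3; E→c1.
Only (E, c1) has each player best-responding; Nash payoffs (6, 3).
Player 2's commitment gain: 6 − 3 = 3.

3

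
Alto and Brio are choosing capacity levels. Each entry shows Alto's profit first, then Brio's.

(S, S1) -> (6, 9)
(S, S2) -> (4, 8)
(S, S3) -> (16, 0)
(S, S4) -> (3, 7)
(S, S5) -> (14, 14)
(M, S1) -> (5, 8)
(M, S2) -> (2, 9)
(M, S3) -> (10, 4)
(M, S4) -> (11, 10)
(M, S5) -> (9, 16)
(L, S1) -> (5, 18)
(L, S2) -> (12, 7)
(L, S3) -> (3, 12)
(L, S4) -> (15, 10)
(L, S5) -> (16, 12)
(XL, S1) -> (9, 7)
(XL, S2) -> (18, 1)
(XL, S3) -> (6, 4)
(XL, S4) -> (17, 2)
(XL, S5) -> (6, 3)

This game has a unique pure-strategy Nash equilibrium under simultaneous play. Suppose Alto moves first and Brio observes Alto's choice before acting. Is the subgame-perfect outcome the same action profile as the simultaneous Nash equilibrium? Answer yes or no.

Work backward from Brio's decision.
- S: Brio compares 9, 8, 0, 7, 14 and picks S5; Alto would get 14.
- M: Brio compares 8, 9, 4, 10, 16 and picks S5; Alto would get 9.
- L: Brio compares 18, 7, 12, 10, 12 and picks S1; Alto would get 5.
- XL: Brio compares 7, 1, 4, 2, 3 and picks S1; Alto would get 9.
Alto's induced payoffs are 14, 9, 5, 9, so Alto commits to S. Subgame-perfect outcome: (S, S5) with payoffs (14, 14).
For the simultaneous game, intersect best replies.
Alto's best replies: S1→XL; S2→XL; S3→S; S4→XL; S5→L.
Brio's best replies: S→S5; M→S5; L→S1; XL→S1.
The unique mutual best reply is (XL, S1), giving (9, 7).
Sequential outcome (S, S5) differs from the Nash profile (XL, S1).

no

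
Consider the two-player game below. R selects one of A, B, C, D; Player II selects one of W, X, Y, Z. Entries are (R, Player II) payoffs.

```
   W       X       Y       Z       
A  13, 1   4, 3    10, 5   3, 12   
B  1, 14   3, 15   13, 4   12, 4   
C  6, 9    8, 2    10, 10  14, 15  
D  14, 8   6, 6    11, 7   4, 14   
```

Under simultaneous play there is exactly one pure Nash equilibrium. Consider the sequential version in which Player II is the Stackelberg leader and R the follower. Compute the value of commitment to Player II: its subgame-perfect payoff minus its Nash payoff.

0

Backward induction with Player II moving first.
- W: R compares 13, 1, 6, 14 and picks D; Player II would get 8.
- X: R compares 4, 3, 8, 6 and picks C; Player II would get 2.
- Y: R compares 10, 13, 10, 11 and picks B; Player II would get 4.
- Z: R compares 3, 12, 14, 4 and picks C; Player II would get 15.
Among 8, 2, 4, 15, the best is 15 at Z. Subgame-perfect outcome: (C, Z) with payoffs (14, 15).
Under simultaneous play:
R's best replies: W→D; X→C; Y→B; Z→C.
Player II's best replies: A→Z; B→X; C→Z; D→Z.
The unique mutual best reply is (C, Z), giving (14, 15).
Player II's commitment gain: 15 − 15 = 0.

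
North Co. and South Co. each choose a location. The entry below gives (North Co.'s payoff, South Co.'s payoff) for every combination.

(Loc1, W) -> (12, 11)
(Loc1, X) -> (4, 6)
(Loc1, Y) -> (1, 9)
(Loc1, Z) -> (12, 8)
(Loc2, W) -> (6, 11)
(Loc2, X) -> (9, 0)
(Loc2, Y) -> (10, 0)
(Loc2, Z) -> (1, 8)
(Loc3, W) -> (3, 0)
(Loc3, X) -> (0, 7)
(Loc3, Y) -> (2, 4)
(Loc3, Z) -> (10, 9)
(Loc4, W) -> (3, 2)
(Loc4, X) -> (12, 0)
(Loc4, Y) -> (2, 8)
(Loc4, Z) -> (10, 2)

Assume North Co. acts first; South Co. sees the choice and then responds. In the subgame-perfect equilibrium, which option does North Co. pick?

Solve by backward induction (North Co. leads).
- Loc1: BR = W, leader payoff 12.
- Loc2: BR = W, leader payoff 6.
- Loc3: BR = Z, leader payoff 10.
- Loc4: BR = Y, leader payoff 2.
North Co.'s induced payoffs are 12, 6, 10, 2, so North Co. commits to Loc1. Subgame-perfect outcome: (Loc1, W) with payoffs (12, 11).

Loc1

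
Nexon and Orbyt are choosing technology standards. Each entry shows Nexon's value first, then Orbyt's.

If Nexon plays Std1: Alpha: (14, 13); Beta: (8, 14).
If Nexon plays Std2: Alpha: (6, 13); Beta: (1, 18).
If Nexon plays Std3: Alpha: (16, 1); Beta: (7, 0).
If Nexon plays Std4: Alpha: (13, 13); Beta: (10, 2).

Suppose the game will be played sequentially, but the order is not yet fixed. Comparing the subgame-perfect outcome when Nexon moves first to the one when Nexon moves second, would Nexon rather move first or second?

first

If Nexon leads: Orbyt's best replies are Std1→Beta, Std2→Beta, Std3→Alpha, Std4→Alpha; Nexon's induced payoffs 8, 1, 16, 13; outcome (Std3, Alpha), payoffs (16, 1).
If Orbyt leads: Nexon's best replies are Alpha→Std3, Beta→Std4; Orbyt's induced payoffs 1, 2; outcome (Std4, Beta), payoffs (10, 2).
Nexon gets 16 moving first and 10 moving second, so Nexon prefers to move first.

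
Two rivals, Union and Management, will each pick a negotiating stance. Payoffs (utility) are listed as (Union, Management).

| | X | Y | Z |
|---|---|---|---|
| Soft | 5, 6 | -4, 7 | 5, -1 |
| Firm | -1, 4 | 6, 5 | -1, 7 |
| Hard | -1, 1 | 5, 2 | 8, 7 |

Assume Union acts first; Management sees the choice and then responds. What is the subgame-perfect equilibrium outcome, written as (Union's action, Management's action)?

(Hard, Z)

Solve by backward induction (Union leads).
- Soft: Management compares 6, 7, -1 and picks Y; Union would get -4.
- Firm: Management compares 4, 5, 7 and picks Z; Union would get -1.
- Hard: Management compares 1, 2, 7 and picks Z; Union would get 8.
Union's induced payoffs are -4, -1, 8, so Union commits to Hard. Subgame-perfect outcome: (Hard, Z) with payoffs (8, 7).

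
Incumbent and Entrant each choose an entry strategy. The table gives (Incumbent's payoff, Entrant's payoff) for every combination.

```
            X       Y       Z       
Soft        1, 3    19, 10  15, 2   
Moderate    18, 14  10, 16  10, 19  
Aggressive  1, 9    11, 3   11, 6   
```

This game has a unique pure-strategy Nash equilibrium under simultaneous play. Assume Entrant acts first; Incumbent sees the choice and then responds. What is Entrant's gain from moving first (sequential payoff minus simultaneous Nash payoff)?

4

Backward induction with Entrant moving first.
- X: Incumbent compares 1, 18, 1 and picks Moderate; Entrant would get 14.
- Y: Incumbent compares 19, 10, 11 and picks Soft; Entrant would get 10.
- Z: Incumbent compares 15, 10, 11 and picks Soft; Entrant would get 2.
Entrant's induced payoffs are 14, 10, 2, so Entrant commits to X. Subgame-perfect outcome: (Moderate, X) with payoffs (18, 14).
For the simultaneous game, intersect best replies.
Incumbent's best replies: X→Moderate; Y→Soft; Z→Soft.
Entrant's best replies: Soft→Y; Moderate→Z; Aggressive→X.
The unique mutual best reply is (Soft, Y), giving (19, 10).
Entrant's commitment gain: 14 − 10 = 4.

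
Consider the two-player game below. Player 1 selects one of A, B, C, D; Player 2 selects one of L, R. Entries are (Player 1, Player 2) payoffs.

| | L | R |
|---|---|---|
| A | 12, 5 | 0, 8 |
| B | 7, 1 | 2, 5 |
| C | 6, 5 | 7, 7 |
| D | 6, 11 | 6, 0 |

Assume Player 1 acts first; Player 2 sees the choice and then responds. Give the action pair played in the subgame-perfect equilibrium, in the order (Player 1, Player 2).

Backward induction with Player 1 moving first.
- A → Player 2 plays R (best of 5, 8); Player 1 gets 0.
- B → Player 2 plays R (best of 1, 5); Player 1 gets 2.
- C → Player 2 plays R (best of 5, 7); Player 1 gets 7.
- D → Player 2 plays L (best of 11, 0); Player 1 gets 6.
Among 0, 2, 7, 6, the best is 7 at C. Subgame-perfect outcome: (C, R) with payoffs (7, 7).

(C, R)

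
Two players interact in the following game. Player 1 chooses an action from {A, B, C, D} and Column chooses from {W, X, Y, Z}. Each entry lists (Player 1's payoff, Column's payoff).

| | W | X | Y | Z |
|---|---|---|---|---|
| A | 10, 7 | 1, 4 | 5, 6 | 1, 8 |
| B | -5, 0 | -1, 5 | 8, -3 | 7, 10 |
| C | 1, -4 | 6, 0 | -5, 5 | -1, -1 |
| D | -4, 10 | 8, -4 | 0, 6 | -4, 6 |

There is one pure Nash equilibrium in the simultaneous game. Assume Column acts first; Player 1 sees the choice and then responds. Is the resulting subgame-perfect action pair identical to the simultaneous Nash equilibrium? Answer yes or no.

yes

Solve by backward induction (Column leads).
- W → Player 1 plays A (best of 10, -5, 1, -4); Column gets 7.
- X → Player 1 plays D (best of 1, -1, 6, 8); Column gets -4.
- Y → Player 1 plays B (best of 5, 8, -5, 0); Column gets -3.
- Z → Player 1 plays B (best of 1, 7, -1, -4); Column gets 10.
Among 7, -4, -3, 10, the best is 10 at Z. Subgame-perfect outcome: (B, Z) with payoffs (7, 10).
For the simultaneous game, intersect best replies.
Player 1's best replies: W→A; X→D; Y→B; Z→B.
Column's best replies: A→Z; B→Z; C→Y; D→W.
Only (B, Z) has each player best-responding; Nash payoffs (7, 10).
Sequential outcome (B, Z) coincides with the Nash profile (B, Z).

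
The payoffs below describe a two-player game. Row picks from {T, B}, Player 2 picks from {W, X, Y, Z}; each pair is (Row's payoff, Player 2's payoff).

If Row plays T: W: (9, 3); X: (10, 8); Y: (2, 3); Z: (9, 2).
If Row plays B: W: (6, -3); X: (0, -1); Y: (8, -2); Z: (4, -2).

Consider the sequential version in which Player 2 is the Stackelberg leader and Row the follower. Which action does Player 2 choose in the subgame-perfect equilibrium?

Solve by backward induction (Player 2 leads).
- W: BR = T, leader payoff 3.
- X: BR = T, leader payoff 8.
- Y: BR = B, leader payoff -2.
- Z: BR = T, leader payoff 2.
Maximizing over 3, 8, -2, 2, Player 2 chooses X. Subgame-perfect outcome: (T, X) with payoffs (10, 8).

X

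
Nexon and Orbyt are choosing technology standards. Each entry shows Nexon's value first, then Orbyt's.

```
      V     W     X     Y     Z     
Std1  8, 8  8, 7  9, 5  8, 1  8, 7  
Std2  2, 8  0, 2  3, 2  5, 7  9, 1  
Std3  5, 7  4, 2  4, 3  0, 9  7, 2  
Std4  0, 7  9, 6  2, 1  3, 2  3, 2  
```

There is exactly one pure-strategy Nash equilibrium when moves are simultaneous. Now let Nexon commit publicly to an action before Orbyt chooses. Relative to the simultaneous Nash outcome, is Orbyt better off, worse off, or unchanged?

Work backward from Orbyt's decision.
- Std1: BR = V, leader payoff 8.
- Std2: BR = V, leader payoff 2.
- Std3: BR = Y, leader payoff 0.
- Std4: BR = V, leader payoff 0.
Nexon's induced payoffs are 8, 2, 0, 0, so Nexon commits to Std1. Subgame-perfect outcome: (Std1, V) with payoffs (8, 8).
For the simultaneous game, intersect best replies.
Nexon's best replies: V→Std1; W→Std4; X→Std1; Y→Std1; Z→Std2.
Orbyt's best replies: Std1→V; Std2→V; Std3→Y; Std4→V.
The unique mutual best reply is (Std1, V), giving (8, 8).
Orbyt earns 8 sequentially versus 8 at the Nash outcome: unchanged.

unchanged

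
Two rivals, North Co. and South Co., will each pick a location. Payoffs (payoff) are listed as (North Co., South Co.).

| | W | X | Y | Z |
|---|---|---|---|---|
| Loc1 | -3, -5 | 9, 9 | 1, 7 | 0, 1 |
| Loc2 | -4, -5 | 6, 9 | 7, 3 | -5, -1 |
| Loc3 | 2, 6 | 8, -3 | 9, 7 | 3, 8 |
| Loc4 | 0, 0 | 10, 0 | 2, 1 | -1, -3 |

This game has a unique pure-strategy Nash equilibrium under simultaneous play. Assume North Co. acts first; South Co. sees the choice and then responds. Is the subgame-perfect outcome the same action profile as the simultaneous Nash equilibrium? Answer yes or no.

South Co. best-responds to each possible North Co. move:
- Loc1 → South Co. plays X (best of -5, 9, 7, 1); North Co. gets 9.
- Loc2 → South Co. plays X (best of -5, 9, 3, -1); North Co. gets 6.
- Loc3 → South Co. plays Z (best of 6, -3, 7, 8); North Co. gets 3.
- Loc4 → South Co. plays Y (best of 0, 0, 1, -3); North Co. gets 2.
North Co.'s induced payoffs are 9, 6, 3, 2, so North Co. commits to Loc1. Subgame-perfect outcome: (Loc1, X) with payoffs (9, 9).
For the simultaneous game, intersect best replies.
North Co.'s best replies: W→Loc3; X→Loc4; Y→Loc3; Z→Loc3.
South Co.'s best replies: Loc1→X; Loc2→X; Loc3→Z; Loc4→Y.
Only (Loc3, Z) has each player best-responding; Nash payoffs (3, 8).
Sequential outcome (Loc1, X) differs from the Nash profile (Loc3, Z).

no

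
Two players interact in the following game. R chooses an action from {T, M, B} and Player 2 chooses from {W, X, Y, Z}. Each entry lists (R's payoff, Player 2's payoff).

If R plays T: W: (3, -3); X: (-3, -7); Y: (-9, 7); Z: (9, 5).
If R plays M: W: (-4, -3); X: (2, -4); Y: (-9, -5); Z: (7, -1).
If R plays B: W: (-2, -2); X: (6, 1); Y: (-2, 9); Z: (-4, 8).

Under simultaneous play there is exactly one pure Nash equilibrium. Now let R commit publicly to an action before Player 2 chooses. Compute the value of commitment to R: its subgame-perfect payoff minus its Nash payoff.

Backward induction with R moving first.
- T: BR = Y, leader payoff -9.
- M: BR = Z, leader payoff 7.
- B: BR = Y, leader payoff -2.
R's induced payoffs are -9, 7, -2, so R commits to M. Subgame-perfect outcome: (M, Z) with payoffs (7, -1).
Now find the simultaneous Nash equilibrium.
R's best replies: W→T; X→B; Y→B; Z→T.
Player 2's best replies: T→Y; M→Z; B→Y.
Only (B, Y) has each player best-responding; Nash payoffs (-2, 9).
R's commitment gain: 7 − -2 = 9.

9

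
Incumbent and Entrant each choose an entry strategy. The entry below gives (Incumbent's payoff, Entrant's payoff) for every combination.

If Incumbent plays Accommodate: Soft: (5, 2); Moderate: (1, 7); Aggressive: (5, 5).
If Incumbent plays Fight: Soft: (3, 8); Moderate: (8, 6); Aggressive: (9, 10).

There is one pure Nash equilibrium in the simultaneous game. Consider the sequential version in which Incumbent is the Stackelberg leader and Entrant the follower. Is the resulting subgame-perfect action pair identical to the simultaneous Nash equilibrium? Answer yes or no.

Entrant best-responds to each possible Incumbent move:
- Accommodate: BR = Moderate, leader payoff 1.
- Fight: BR = Aggressive, leader payoff 9.
Incumbent's induced payoffs are 1, 9, so Incumbent commits to Fight. Subgame-perfect outcome: (Fight, Aggressive) with payoffs (9, 10).
Now find the simultaneous Nash equilibrium.
Incumbent's best replies: Soft→Accommodate; Moderate→Fight; Aggressive→Fight.
Entrant's best replies: Accommodate→Moderate; Fight→Aggressive.
The unique mutual best reply is (Fight, Aggressive), giving (9, 10).
Sequential outcome (Fight, Aggressive) coincides with the Nash profile (Fight, Aggressive).

yes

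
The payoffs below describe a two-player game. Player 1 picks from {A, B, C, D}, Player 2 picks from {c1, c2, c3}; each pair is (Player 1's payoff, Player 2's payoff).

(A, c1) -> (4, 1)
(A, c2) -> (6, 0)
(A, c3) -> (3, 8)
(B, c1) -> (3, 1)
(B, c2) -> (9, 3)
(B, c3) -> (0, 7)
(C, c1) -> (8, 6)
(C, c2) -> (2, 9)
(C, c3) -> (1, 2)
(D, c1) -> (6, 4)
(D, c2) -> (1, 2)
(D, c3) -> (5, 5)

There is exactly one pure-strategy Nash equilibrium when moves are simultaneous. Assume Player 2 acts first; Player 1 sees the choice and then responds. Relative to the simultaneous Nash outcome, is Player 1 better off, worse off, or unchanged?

Backward induction with Player 2 moving first.
- c1 → Player 1 plays C (best of 4, 3, 8, 6); Player 2 gets 6.
- c2 → Player 1 plays B (best of 6, 9, 2, 1); Player 2 gets 3.
- c3 → Player 1 plays D (best of 3, 0, 1, 5); Player 2 gets 5.
Among 6, 3, 5, the best is 6 at c1. Subgame-perfect outcome: (C, c1) with payoffs (8, 6).
Now find the simultaneous Nash equilibrium.
Player 1's best replies: c1→C; c2→B; c3→D.
Player 2's best replies: A→c3; B→c3; C→c2; D→c3.
The unique mutual best reply is (D, c3), giving (5, 5).
Player 1 earns 8 sequentially versus 5 at the Nash outcome: better off.

better off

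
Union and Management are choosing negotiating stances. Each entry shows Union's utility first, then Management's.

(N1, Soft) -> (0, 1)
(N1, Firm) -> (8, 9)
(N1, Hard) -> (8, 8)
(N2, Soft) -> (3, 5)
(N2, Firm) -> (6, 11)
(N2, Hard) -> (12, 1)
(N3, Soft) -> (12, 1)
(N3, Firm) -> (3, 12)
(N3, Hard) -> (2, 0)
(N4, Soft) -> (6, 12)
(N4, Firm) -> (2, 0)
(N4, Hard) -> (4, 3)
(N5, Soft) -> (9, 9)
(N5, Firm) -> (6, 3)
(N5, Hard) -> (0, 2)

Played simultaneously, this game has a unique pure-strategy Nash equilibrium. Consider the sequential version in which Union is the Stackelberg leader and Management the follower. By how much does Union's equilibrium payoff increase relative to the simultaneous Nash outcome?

1

Backward induction with Union moving first.
- N1 → Management plays Firm (best of 1, 9, 8); Union gets 8.
- N2 → Management plays Firm (best of 5, 11, 1); Union gets 6.
- N3 → Management plays Firm (best of 1, 12, 0); Union gets 3.
- N4 → Management plays Soft (best of 12, 0, 3); Union gets 6.
- N5 → Management plays Soft (best of 9, 3, 2); Union gets 9.
Union's induced payoffs are 8, 6, 3, 6, 9, so Union commits to N5. Subgame-perfect outcome: (N5, Soft) with payoffs (9, 9).
Under simultaneous play:
Union's best replies: Soft→N3; Firm→N1; Hard→N2.
Management's best replies: N1→Firm; N2→Firm; N3→Firm; N4→Soft; N5→Soft.
Only (N1, Firm) has each player best-responding; Nash payoffs (8, 9).
Union's commitment gain: 9 − 8 = 1.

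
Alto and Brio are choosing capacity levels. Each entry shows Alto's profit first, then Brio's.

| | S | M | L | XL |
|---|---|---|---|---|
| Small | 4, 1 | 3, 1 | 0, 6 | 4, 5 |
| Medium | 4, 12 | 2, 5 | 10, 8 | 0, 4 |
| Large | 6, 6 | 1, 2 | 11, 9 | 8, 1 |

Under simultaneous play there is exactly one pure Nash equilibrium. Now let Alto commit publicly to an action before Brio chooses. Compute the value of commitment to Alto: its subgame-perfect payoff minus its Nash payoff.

Brio best-responds to each possible Alto move:
- Small → Brio plays L (best of 1, 1, 6, 5); Alto gets 0.
- Medium → Brio plays S (best of 12, 5, 8, 4); Alto gets 4.
- Large → Brio plays L (best of 6, 2, 9, 1); Alto gets 11.
Among 0, 4, 11, the best is 11 at Large. Subgame-perfect outcome: (Large, L) with payoffs (11, 9).
For the simultaneous game, intersect best replies.
Alto's best replies: S→Large; M→Small; L→Large; XL→Large.
Brio's best replies: Small→L; Medium→S; Large→L.
Only (Large, L) has each player best-responding; Nash payoffs (11, 9).
Alto's commitment gain: 11 − 11 = 0.

0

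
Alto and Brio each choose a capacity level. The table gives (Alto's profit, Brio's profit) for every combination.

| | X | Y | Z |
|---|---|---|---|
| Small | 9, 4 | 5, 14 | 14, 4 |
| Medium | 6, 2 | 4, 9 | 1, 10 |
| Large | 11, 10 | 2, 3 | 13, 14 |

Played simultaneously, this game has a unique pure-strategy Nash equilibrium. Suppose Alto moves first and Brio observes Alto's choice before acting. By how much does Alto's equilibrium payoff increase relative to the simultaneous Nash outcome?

8

Backward induction with Alto moving first.
- Small → Brio plays Y (best of 4, 14, 4); Alto gets 5.
- Medium → Brio plays Z (best of 2, 9, 10); Alto gets 1.
- Large → Brio plays Z (best of 10, 3, 14); Alto gets 13.
Among 5, 1, 13, the best is 13 at Large. Subgame-perfect outcome: (Large, Z) with payoffs (13, 14).
Under simultaneous play:
Alto's best replies: X→Large; Y→Small; Z→Small.
Brio's best replies: Small→Y; Medium→Z; Large→Z.
The unique mutual best reply is (Small, Y), giving (5, 14).
Alto's commitment gain: 13 − 5 = 8.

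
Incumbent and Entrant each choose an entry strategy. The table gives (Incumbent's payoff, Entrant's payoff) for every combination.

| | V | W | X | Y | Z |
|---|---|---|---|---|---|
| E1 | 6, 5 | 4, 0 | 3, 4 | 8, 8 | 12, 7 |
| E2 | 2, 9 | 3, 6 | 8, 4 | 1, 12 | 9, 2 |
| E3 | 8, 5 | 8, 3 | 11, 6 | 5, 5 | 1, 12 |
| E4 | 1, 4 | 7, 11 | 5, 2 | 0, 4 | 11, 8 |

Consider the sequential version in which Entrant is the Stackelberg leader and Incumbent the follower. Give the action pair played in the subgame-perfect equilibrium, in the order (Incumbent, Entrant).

(E1, Y)

Solve by backward induction (Entrant leads).
- V → Incumbent plays E3 (best of 6, 2, 8, 1); Entrant gets 5.
- W → Incumbent plays E3 (best of 4, 3, 8, 7); Entrant gets 3.
- X → Incumbent plays E3 (best of 3, 8, 11, 5); Entrant gets 6.
- Y → Incumbent plays E1 (best of 8, 1, 5, 0); Entrant gets 8.
- Z → Incumbent plays E1 (best of 12, 9, 1, 11); Entrant gets 7.
Entrant's induced payoffs are 5, 3, 6, 8, 7, so Entrant commits to Y. Subgame-perfect outcome: (E1, Y) with payoffs (8, 8).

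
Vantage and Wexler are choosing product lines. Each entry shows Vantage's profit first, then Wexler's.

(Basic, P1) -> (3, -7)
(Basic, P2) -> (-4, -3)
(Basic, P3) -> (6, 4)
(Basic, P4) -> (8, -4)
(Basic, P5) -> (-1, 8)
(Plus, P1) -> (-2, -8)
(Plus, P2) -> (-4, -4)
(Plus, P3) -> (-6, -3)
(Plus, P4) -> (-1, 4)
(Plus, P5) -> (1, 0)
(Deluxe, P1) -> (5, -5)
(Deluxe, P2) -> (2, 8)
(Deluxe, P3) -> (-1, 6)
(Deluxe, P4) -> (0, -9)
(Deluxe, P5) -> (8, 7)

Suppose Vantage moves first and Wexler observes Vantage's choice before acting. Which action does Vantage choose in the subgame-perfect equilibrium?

Deluxe

Solve by backward induction (Vantage leads).
- Basic → Wexler plays P5 (best of -7, -3, 4, -4, 8); Vantage gets -1.
- Plus → Wexler plays P4 (best of -8, -4, -3, 4, 0); Vantage gets -1.
- Deluxe → Wexler plays P2 (best of -5, 8, 6, -9, 7); Vantage gets 2.
Vantage's induced payoffs are -1, -1, 2, so Vantage commits to Deluxe. Subgame-perfect outcome: (Deluxe, P2) with payoffs (2, 8).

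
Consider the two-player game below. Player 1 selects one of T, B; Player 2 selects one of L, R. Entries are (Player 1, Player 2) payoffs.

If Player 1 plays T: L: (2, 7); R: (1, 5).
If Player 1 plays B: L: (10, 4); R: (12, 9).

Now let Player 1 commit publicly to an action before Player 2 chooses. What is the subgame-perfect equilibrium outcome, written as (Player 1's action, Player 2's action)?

Work backward from Player 2's decision.
- T: BR = L, leader payoff 2.
- B: BR = R, leader payoff 12.
Player 1's induced payoffs are 2, 12, so Player 1 commits to B. Subgame-perfect outcome: (B, R) with payoffs (12, 9).

(B, R)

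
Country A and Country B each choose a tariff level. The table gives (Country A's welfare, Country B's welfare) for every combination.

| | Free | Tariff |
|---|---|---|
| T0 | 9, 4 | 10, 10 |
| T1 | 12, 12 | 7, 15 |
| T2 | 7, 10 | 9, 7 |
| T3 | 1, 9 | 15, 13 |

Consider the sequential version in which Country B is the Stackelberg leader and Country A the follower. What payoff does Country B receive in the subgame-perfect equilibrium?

13

Country A best-responds to each possible Country B move:
- Free: Country A compares 9, 12, 7, 1 and picks T1; Country B would get 12.
- Tariff: Country A compares 10, 7, 9, 15 and picks T3; Country B would get 13.
Among 12, 13, the best is 13 at Tariff. Subgame-perfect outcome: (T3, Tariff) with payoffs (15, 13).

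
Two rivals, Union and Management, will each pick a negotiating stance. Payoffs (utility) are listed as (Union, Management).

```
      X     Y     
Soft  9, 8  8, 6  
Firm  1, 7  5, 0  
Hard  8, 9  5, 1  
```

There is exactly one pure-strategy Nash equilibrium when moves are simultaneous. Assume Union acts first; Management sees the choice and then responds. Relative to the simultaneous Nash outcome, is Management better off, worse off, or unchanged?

unchanged

Backward induction with Union moving first.
- Soft → Management plays X (best of 8, 6); Union gets 9.
- Firm → Management plays X (best of 7, 0); Union gets 1.
- Hard → Management plays X (best of 9, 1); Union gets 8.
Maximizing over 9, 1, 8, Union chooses Soft. Subgame-perfect outcome: (Soft, X) with payoffs (9, 8).
Now find the simultaneous Nash equilibrium.
Union's best replies: X→Soft; Y→Soft.
Management's best replies: Soft→X; Firm→X; Hard→X.
The unique mutual best reply is (Soft, X), giving (9, 8).
Management earns 8 sequentially versus 8 at the Nash outcome: unchanged.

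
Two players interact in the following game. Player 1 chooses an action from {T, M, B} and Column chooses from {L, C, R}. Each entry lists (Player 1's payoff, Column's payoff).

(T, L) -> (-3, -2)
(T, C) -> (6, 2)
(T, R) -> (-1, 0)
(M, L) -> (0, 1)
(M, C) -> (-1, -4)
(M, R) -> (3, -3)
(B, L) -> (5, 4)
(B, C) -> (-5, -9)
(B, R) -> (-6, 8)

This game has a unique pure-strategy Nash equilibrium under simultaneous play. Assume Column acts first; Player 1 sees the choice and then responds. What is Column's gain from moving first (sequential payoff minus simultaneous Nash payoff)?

2

Solve by backward induction (Column leads).
- L: BR = B, leader payoff 4.
- C: BR = T, leader payoff 2.
- R: BR = M, leader payoff -3.
Maximizing over 4, 2, -3, Column chooses L. Subgame-perfect outcome: (B, L) with payoffs (5, 4).
For the simultaneous game, intersect best replies.
Player 1's best replies: L→B; C→T; R→M.
Column's best replies: T→C; M→L; B→R.
The unique mutual best reply is (T, C), giving (6, 2).
Column's commitment gain: 4 − 2 = 2.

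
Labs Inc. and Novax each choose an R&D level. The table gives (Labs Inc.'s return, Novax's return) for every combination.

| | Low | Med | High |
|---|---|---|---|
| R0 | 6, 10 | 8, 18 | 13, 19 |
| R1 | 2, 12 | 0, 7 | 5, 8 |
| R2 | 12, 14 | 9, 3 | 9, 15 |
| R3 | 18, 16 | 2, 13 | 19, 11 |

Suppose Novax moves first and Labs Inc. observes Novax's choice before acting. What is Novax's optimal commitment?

Work backward from Labs Inc.'s decision.
- Low: BR = R3, leader payoff 16.
- Med: BR = R2, leader payoff 3.
- High: BR = R3, leader payoff 11.
Among 16, 3, 11, the best is 16 at Low. Subgame-perfect outcome: (R3, Low) with payoffs (18, 16).

Low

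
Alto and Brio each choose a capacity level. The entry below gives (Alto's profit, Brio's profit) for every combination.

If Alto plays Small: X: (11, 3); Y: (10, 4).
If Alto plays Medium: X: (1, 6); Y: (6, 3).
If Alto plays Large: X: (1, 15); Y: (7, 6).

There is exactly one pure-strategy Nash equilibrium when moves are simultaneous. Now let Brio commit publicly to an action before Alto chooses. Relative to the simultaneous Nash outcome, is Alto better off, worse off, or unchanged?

Solve by backward induction (Brio leads).
- X → Alto plays Small (best of 11, 1, 1); Brio gets 3.
- Y → Alto plays Small (best of 10, 6, 7); Brio gets 4.
Brio's induced payoffs are 3, 4, so Brio commits to Y. Subgame-perfect outcome: (Small, Y) with payoffs (10, 4).
Now find the simultaneous Nash equilibrium.
Alto's best replies: X→Small; Y→Small.
Brio's best replies: Small→Y; Medium→X; Large→X.
Only (Small, Y) has each player best-responding; Nash payoffs (10, 4).
Alto earns 10 sequentially versus 10 at the Nash outcome: unchanged.

unchanged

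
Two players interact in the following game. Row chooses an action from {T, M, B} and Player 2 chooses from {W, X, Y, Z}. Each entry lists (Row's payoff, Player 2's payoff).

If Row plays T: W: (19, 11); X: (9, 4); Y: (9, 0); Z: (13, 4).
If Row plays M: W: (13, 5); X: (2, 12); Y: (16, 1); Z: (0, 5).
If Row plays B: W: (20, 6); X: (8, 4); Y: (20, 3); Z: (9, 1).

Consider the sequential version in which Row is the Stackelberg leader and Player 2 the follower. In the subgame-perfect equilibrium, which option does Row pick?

B

Work backward from Player 2's decision.
- T → Player 2 plays W (best of 11, 4, 0, 4); Row gets 19.
- M → Player 2 plays X (best of 5, 12, 1, 5); Row gets 2.
- B → Player 2 plays W (best of 6, 4, 3, 1); Row gets 20.
Row's induced payoffs are 19, 2, 20, so Row commits to B. Subgame-perfect outcome: (B, W) with payoffs (20, 6).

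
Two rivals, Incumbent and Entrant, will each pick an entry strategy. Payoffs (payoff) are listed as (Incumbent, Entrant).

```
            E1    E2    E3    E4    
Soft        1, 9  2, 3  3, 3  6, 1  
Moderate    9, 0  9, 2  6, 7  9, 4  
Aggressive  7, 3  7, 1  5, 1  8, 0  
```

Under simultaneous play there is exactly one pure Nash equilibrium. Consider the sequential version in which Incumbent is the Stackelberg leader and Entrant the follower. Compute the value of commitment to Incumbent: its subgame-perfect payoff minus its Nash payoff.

Work backward from Entrant's decision.
- Soft: BR = E1, leader payoff 1.
- Moderate: BR = E3, leader payoff 6.
- Aggressive: BR = E1, leader payoff 7.
Maximizing over 1, 6, 7, Incumbent chooses Aggressive. Subgame-perfect outcome: (Aggressive, E1) with payoffs (7, 3).
Under simultaneous play:
Incumbent's best replies: E1→Moderate; E2→Moderate; E3→Moderate; E4→Moderate.
Entrant's best replies: Soft→E1; Moderate→E3; Aggressive→E1.
Only (Moderate, E3) has each player best-responding; Nash payoffs (6, 7).
Incumbent's commitment gain: 7 − 6 = 1.

1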